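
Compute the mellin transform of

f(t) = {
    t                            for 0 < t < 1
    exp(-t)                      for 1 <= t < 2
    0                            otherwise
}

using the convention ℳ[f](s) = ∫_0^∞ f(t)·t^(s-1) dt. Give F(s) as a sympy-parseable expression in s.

split f at 1: ℳ[f](s) collects 2 kernel integrals
segment [0, 1) carries t; integrate it
on [1, 2) integrate f = exp(-t) against the kernel

((s + 1)*uppergamma(s, 1) - (s + 1)*uppergamma(s, 2) + 1)/(s + 1)
  Re(s) > -1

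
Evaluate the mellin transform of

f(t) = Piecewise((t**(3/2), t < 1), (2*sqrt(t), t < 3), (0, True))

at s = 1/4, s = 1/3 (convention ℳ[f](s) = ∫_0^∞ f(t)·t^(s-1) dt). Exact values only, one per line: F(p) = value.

decompose at 1; ℳ[f](s) sums the 2 pieces' integrals
∫ t**(3/2)·t^(s-1) over [0, 1)
on [1, 3) integrate f = 2*sqrt(t) against the kernel

F(1/4) = -44/21 + 8*3**(3/4)/3
F(1/3) = -102/55 + 12*3**(5/6)/5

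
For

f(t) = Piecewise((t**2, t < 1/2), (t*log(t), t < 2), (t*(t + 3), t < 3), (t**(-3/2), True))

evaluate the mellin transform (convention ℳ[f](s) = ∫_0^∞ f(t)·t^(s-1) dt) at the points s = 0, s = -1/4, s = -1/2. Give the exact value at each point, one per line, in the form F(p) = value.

F(0) = 2*sqrt(3)/27 + 5*log(2)/2 + 33/8
F(-1/4) = 2**(1/4)*(-436*sqrt(2) + 2*2**(3/4)*3**(1/4) + 65 + log(2**(42 + 84*sqrt(2))) + 180*6**(3/4))/63
F(-1/2) = sqrt(2)*(-330 + sqrt(2) + 108*log(2) + 144*sqrt(6))/36

back out the shared t-power: t on [0, 1/2); log(t) on [1/2, 2); t + 3 on [2, 3); …
slice at 1/2, 2, 3, transform all 4 pieces, and sum them
for t in [0, 1/2): the term is ∫ t**2·t^(s-1)
∫ t*log(t)·t^(s-1) over [1/2, 2)
over [2, 3), the kernel integral of t*(t + 3) enters the sum
for t in [3, ∞): the term is ∫ t**(-3/2)·t^(s-1)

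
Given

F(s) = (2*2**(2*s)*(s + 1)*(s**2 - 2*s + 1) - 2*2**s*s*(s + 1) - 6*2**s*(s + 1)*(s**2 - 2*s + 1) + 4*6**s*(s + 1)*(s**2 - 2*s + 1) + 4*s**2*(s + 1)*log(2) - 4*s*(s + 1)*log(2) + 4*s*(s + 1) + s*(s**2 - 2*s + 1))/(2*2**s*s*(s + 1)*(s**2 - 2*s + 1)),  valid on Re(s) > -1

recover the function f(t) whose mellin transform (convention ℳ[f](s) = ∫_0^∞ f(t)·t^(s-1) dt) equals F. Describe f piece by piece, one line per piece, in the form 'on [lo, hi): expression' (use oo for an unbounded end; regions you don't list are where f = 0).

on [0, 1/2): t
on [1/2, 1): log(t)/t
on [1, 2): 3
on [2, 3): 2

integrate the 4 segments split at 1/2, 1, 2, then add the results
∫ over [0, 1/2) of t·t^(s-1) joins the sum
segment [1/2, 1) carries log(t)/t; integrate it
piece [1, 2): integrate 3 against the kernel
on [2, 3) integrate f = 2 against the kernel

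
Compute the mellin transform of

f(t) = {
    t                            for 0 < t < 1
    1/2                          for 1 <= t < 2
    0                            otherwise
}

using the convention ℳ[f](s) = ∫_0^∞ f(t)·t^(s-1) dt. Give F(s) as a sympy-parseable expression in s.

the 2 pieces separated at 1 each add one integral
for t in [0, 1): the term is ∫ t·t^(s-1)
between 1 and 2 the integrand is 1/2·t^(s-1)

(2**s*(s + 1) + s - 1)/(2*s*(s + 1))
  Re(s) > -1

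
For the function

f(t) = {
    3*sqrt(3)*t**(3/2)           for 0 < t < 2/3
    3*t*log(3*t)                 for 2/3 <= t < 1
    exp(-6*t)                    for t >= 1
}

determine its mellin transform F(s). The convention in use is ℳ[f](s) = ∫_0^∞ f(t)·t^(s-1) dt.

invert the common scale on t to get t**(3/2) on [0, 2); t*log(t) on [2, 3); exp(-2*t) on [3, ∞)
integrate the 3 segments split at 2/3, 1, then add the results
segment 0 to 2/3 holds 3*sqrt(3)*t**(3/2); add its integral
the [2/3, 1) slice contributes ∫ 3*t*log(3*t)·t^(s-1) dt
on [1, ∞): add ∫ exp(-6*t)·t^(s-1) dt

(-12**s*s*(2*s + 3)*log(4) - 12**s*(2*s + 3)*log(4) + 12**s*(4*s + 6) + 12**s*sqrt(2)*(4*s**2 + 8*s + 4) + 3*18**s*s*(2*s + 3)*log(3) + 18**s*(-6*s - 9) + 3*18**s*(2*s + 3)*log(3) + 3**s*(2*s + 3)*(s**2 + 2*s + 1)*uppergamma(s, 6))/(18**s*(2*s + 3)*(s**2 + 2*s + 1))
  Re(s) > -3/2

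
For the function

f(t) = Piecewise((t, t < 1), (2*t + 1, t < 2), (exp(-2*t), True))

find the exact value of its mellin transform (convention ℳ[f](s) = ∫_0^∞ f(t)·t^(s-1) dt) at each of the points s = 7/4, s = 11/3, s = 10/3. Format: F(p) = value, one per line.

along the cuts 1, 2, ℳ[f](s) splits into 3 integrals
between 0 and 1 the integrand is t·t^(s-1)
[1, 2) adds the kernel integral of (2*t + 1)
the [2, ∞) slice contributes ∫ exp(-2*t)·t^(s-1) dt

F(7/4) = -72/77 + 2**(1/4)*uppergamma(7/4, 4)/4 + 312*2**(3/4)/77
F(11/3) = -75/154 + 2**(1/3)*uppergamma(11/3, 4)/16 + 696*2**(2/3)/77
F(10/3) = -69/130 + 2**(2/3)*uppergamma(10/3, 4)/16 + 636*2**(1/3)/65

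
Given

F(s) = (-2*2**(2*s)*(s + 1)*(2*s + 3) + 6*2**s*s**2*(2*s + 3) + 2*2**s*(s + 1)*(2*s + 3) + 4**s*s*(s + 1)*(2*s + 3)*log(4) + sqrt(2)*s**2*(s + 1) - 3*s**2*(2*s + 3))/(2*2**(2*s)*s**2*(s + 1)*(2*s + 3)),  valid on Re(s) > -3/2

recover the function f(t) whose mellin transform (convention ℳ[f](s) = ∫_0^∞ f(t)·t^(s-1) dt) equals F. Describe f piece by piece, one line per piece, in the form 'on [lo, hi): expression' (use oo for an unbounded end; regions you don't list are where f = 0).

on [0, 1/4): 2*sqrt(2)*t**(3/2)
on [1/4, 1/2): 6*t
on [1/2, 1): log(2*t)

strip the common scale on t: t**(3/2) on [0, 1/2); 3*t on [1/2, 1); log(t) on [1, 2)
split f at 1/4, 1/2: ℳ[f](s) collects 3 kernel integrals
between 0 and 1/4 the integrand is 2*sqrt(2)*t**(3/2)·t^(s-1)
between 1/4 and 1/2 the integrand is 6*t·t^(s-1)
segment 1/2 to 1 holds log(2*t); add its integral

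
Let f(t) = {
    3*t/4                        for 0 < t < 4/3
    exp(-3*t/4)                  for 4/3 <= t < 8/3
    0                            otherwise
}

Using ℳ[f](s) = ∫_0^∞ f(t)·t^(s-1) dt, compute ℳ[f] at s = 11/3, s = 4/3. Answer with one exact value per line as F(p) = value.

F(11/3) = 64*6**(1/3)*(-14*uppergamma(11/3, 2) + 3 + 14*uppergamma(11/3, 1))/567
F(4/3) = 4*6**(2/3)*(-7*uppergamma(4/3, 2) + 3 + 7*uppergamma(4/3, 1))/63

peel off the common scale on t: t/4 on [0, 4); exp(-t/4) on [4, 8)
undo the common scale on t: t/2 on [0, 2); exp(-t/2) on [2, 4)
remove the common scale on t first: t on [0, 1); exp(-t) on [1, 2)
slice at 4/3, transform all 2 pieces, and sum them
segment 0 to 4/3 holds 3*t/4; add its integral
for t in [4/3, 8/3): the term is ∫ exp(-3*t/4)·t^(s-1)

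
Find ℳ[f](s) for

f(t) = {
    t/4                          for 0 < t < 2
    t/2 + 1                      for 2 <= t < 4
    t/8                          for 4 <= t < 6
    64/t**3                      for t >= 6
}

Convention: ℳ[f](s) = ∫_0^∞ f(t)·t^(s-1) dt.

undo the common scale on t: t/2 on [0, 1); t + 1 on [1, 2); t/4 on [2, 3); …
remove the common scale on t first: t on [0, 1/2); 2*t + 1 on [1/2, 1); t/2 on [1, 3/2); …
treat the 4 regions marked off by 2, 4, 6 separately and sum
for t in [0, 2): the term is ∫ t/4·t^(s-1)
on [2, 4) integrate f = (t/2 + 1) against the kernel
∫ over [4, 6) of t/8·t^(s-1) joins the sum
[6, ∞) adds the kernel integral of 64/t**3

2**s*(270*2**s*s*(s - 3) + 108*2**s*(s - 3) + 81*3**s*s*(s - 3) - 32*3**s*s*(s + 1) - 162*s*(s - 3) - 108*s + 324)/(108*s*(s - 3)*(s + 1))
  -1 < Re(s) < 3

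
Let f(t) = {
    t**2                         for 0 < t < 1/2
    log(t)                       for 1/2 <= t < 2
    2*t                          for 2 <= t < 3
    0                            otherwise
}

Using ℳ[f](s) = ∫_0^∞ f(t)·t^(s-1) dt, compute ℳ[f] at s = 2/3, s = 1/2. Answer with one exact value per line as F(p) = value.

f breaks at 1/2, 2 into 3 integrals to sum
over [0, 1/2), the kernel integral of t**2 enters the sum
segment 1/2 to 2 holds log(t); add its integral
on [2, 3) integrate f = 2*t against the kernel

F(2/3) = 3*2**(1/3)*(-496*2**(1/3) + 125 + log(2**(80 + 160*2**(1/3))) + 192*6**(2/3))/320
F(1/2) = sqrt(2)*(-277 + 180*log(2) + 120*sqrt(6))/60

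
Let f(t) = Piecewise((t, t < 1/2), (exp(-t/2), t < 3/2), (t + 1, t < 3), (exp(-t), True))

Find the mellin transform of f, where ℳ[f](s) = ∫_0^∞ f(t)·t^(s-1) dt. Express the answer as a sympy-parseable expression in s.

breakpoints 1/2, 3/2, 3: one integral from each of the 4 segments
piece [0, 1/2): integrate t against the kernel
∫ exp(-t/2)·t^(s-1) over [1/2, 3/2)
segment [3/2, 3) carries (t + 1); integrate it
on [3, ∞) integrate f = exp(-t) against the kernel

(2*2**s*s*(s + 1)*uppergamma(s, 3) - 5*3**s*s - 2*3**s + 2*4**s*s*(s + 1)*uppergamma(s, 1/4) - 2*4**s*s*(s + 1)*uppergamma(s, 3/4) + 8*6**s*s + 2*6**s + s)/(2*2**s*s*(s + 1))
  Re(s) > -1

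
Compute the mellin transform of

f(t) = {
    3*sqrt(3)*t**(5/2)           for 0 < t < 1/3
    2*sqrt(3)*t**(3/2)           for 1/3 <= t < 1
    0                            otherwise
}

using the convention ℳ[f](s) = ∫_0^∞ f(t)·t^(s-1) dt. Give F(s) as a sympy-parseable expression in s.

2*(6*3**(s + 1/2)*(2*s + 5) - 2*s - 7)/(3*3**s*(2*s + 3)*(2*s + 5))
  Re(s) > -5/2

undo the shared t-power: 3*sqrt(3)*t**(3/2) on [0, 1/3); 2*sqrt(3)*sqrt(t) on [1/3, 1)
undo the common scale on t: t**(3/2) on [0, 1); 2*sqrt(t) on [1, 3)
breakpoints 1/3: one integral from each of the 2 segments
piece [0, 1/3): integrate 3*sqrt(3)*t**(5/2) against the kernel
segment [1/3, 1) carries 2*sqrt(3)*t**(3/2); integrate it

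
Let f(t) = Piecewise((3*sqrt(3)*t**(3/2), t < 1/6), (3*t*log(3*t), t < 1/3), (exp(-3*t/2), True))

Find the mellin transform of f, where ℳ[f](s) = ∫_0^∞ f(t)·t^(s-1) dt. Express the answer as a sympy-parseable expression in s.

remove the common scale on t first: t**(3/2) on [0, 1/2); t*log(t) on [1/2, 1); exp(-t/2) on [1, ∞)
treat the 3 regions marked off by 1/6, 1/3 separately and sum
between 0 and 1/6 the integrand is 3*sqrt(3)*t**(3/2)·t^(s-1)
[1/6, 1/3) adds the kernel integral of 3*t*log(3*t)
for t in [1/3, ∞): the term is ∫ exp(-3*t/2)·t^(s-1)

(2*2**(2*s)*(2*s + 3)*(s**2 + 2*s + 1)*uppergamma(s, 1/2) - 2*2**s*(2*s + 3) + s*(2*s + 3)*log(2) + 2*s + (2*s + 3)*log(2) + sqrt(2)*(s**2 + 2*s + 1) + 3)/(2*6**s*(2*s + 3)*(s**2 + 2*s + 1))
  Re(s) > -3/2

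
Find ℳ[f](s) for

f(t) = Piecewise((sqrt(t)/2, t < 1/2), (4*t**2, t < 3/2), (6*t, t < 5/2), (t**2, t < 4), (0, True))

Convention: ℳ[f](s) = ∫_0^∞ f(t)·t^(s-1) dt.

cuts at 1/2, 3/2, 5/2: linearity sums the 4 kernel integrals
on [0, 1/2): add ∫ sqrt(t)/2·t^(s-1) dt
on [1/2, 3/2) integrate f = 4*t**2 against the kernel
piece [3/2, 5/2): integrate 6*t against the kernel
on [5/2, 4): add ∫ t**2·t^(s-1) dt

(128*2**(3*s)*s**2 + 192*2**(3*s)*s + 64*2**(3*s) - 72*3**s*s - 36*3**s + 70*5**s*s**2 + 225*5**s*s + 95*5**s - 8*s**2 + 2*sqrt(2)*s**2 - 12*s + 6*sqrt(2)*s - 4 + 4*sqrt(2))/(4*2**s*(2*s**3 + 7*s**2 + 7*s + 2))
  Re(s) > -1/2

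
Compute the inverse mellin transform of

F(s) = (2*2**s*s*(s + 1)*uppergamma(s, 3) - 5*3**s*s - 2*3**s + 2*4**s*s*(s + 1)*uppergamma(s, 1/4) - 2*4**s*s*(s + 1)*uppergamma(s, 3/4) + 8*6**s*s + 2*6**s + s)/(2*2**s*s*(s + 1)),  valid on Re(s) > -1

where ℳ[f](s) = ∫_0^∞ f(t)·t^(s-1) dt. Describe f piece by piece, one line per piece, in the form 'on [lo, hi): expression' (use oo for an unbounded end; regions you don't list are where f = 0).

on [0, 1/2): t
on [1/2, 3/2): exp(-t/2)
on [3/2, 3): t + 1
on [3, oo): exp(-t)

the 4 pieces separated at 1/2, 3/2, 3 each add one integral
segment 0 to 1/2 holds t; add its integral
over [1/2, 3/2), the kernel integral of exp(-t/2) enters the sum
segment 3/2 to 3 holds (t + 1); add its integral
over [3, ∞), the kernel integral of exp(-t) enters the sum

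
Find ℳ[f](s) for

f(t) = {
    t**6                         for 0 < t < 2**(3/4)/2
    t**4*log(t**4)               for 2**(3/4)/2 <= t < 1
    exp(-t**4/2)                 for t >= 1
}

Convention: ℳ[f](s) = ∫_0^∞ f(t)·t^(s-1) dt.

the power substitution comes off first: t**3 on [0, sqrt(2)/2); t**2*log(t**2) on [sqrt(2)/2, 1); exp(-t**2/2) on [1, ∞)
remove the power substitution first: t**(3/2) on [0, 1/2); t*log(t) on [1/2, 1); exp(-t/2) on [1, ∞)
cuts at 2**(3/4)/2, 1: linearity sums the 3 kernel integrals
[0, 2**(3/4)/2) adds the kernel integral of t**6
the [2**(3/4)/2, 1) slice contributes ∫ t**4*log(t**4)·t^(s-1) dt
the [1, ∞) slice contributes ∫ exp(-t**4/2)·t^(s-1) dt

(2**(3/4)/2)**s*(-16*2**(s/4)*(s + 6) + 2**(s/2)*(s + 6)*(s**2 + 8*s + 16)*uppergamma(s/4, 1/2) + s*(s + 6)*log(4) + 8*s + 8*(s + 6)*log(2) + sqrt(2)*(s**2 + 8*s + 16) + 48)/(4*(s + 6)*(s**2 + 8*s + 16))
  Re(s) > -6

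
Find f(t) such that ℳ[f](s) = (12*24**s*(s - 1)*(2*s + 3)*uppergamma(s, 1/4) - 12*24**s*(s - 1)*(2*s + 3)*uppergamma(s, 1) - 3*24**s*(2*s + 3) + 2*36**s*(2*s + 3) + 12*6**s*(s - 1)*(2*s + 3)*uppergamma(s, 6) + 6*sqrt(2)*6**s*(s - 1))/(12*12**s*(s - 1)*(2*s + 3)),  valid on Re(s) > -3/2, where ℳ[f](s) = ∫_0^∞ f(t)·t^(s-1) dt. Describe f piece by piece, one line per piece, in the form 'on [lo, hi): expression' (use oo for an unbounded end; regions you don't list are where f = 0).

on [0, 1/2): t**(3/2)
on [1/2, 2): exp(-t/2)
on [2, 3): 1/(2*t)
on [3, oo): exp(-2*t)

integrate the 4 segments split at 1/2, 2, 3, then add the results
segment 0 to 1/2 holds t**(3/2); add its integral
over [1/2, 2), the kernel integral of exp(-t/2) enters the sum
segment 2 to 3 holds 1/(2*t); add its integral
segment [3, ∞) carries exp(-2*t); integrate it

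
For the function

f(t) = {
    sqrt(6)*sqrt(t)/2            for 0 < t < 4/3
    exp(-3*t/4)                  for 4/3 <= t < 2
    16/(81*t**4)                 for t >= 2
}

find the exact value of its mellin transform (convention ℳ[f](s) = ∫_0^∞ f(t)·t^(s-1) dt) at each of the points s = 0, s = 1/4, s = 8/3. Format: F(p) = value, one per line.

F(0) = Ei(-3/2) + 1/324 - Ei(-1) + 2*sqrt(2)
F(1/4) = 2**(1/4)*3**(3/4)*(-1215*2**(1/4)*uppergamma(1/4, 3/2) + 4*3**(1/4) + 1215*2**(1/4)*uppergamma(1/4, 1) + 1620*2**(3/4))/3645
F(8/3) = -32*6**(1/3)*uppergamma(8/3, 3/2)/27 + 2**(2/3)/27 + 64*2**(5/6)*3**(1/3)/171 + 32*6**(1/3)*uppergamma(8/3, 1)/27

strip the common scale on t: sqrt(t) on [0, 2); exp(-t/2) on [2, 3); t**(-4) on [3, ∞)
split f at 4/3, 2: ℳ[f](s) collects 3 kernel integrals
[0, 4/3) adds the kernel integral of sqrt(6)*sqrt(t)/2
on [4/3, 2): add ∫ exp(-3*t/4)·t^(s-1) dt
between 2 and ∞ the integrand is 16/(81*t**4)·t^(s-1)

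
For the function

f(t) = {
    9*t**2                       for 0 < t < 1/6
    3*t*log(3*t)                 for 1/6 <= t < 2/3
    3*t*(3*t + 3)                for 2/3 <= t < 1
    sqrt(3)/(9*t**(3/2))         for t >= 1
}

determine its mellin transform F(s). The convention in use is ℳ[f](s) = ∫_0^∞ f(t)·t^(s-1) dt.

invert the common scale on t to get t**2 on [0, 1/2); t*log(t) on [1/2, 2); t*(t + 3) on [2, 3); …
strip the shared t-power: t**(3/2) on [0, 1/2); sqrt(t)*log(t) on [1/2, 2); sqrt(t)*(t + 3) on [2, 3); …
peel off the shared t-power: t on [0, 1/2); log(t) on [1/2, 2); t + 3 on [2, 3); …
linearity at 1/6, 2/3, 1 turns ℳ[f](s) into 4 summed integrals
[0, 1/6) adds the kernel integral of 9*t**2
on [1/6, 2/3) integrate f = 3*t*log(3*t) against the kernel
∫ over [2/3, 1) of 3*t*(3*t + 3)·t^(s-1) joins the sum
the [1, ∞) slice contributes ∫ sqrt(3)/(9*t**(3/2))·t^(s-1) dt

(360*2**(2*s)*(3 - 2*s)*(s + 1)**2 + 72*2**(2*s)*(s + 1)*(s + 2)*(2*s - 3)*log(2) - 216*2**(2*s)*(s + 1)*(2*s - 3) - 72*2**(2*s)*(s + 2)*(2*s - 3) - 8*sqrt(3)*6**s*(s + 1)**2*(s + 2) + 648*6**s*(s + 1)**2*(2*s - 3) + 324*6**s*(s + 1)*(2*s - 3) + 9*(s + 1)**2*(2*s - 3) + 18*(s + 1)*(s + 2)*(2*s - 3)*log(2) + 18*(s + 2)*(2*s - 3))/(36*6**s*(s + 1)**2*(s + 2)*(2*s - 3))
  -2 < Re(s) < 3/2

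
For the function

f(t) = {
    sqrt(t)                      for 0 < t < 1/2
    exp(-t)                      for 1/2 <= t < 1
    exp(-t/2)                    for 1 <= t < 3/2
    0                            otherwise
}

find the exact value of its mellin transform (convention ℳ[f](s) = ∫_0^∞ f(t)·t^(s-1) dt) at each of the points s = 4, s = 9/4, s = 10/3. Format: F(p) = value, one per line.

F(4) = -807*exp(-3/4)/4 - 16*exp(-1) + sqrt(2)/144 + 1343*exp(-1/2)/8
F(9/4) = -4*2**(1/4)*uppergamma(9/4, 3/4) - uppergamma(9/4, 1) + 2**(1/4)/22 + uppergamma(9/4, 1/2) + 4*2**(1/4)*uppergamma(9/4, 1/2)
F(10/3) = -8*2**(1/3)*uppergamma(10/3, 3/4) - uppergamma(10/3, 1) + 3*2**(1/6)/184 + uppergamma(10/3, 1/2) + 8*2**(1/3)*uppergamma(10/3, 1/2)

summing 3 kernel integrals split by 1/2, 1 yields ℳ[f](s)
the [0, 1/2) slice contributes ∫ sqrt(t)·t^(s-1) dt
∫ exp(-t)·t^(s-1) over [1/2, 1)
for t in [1, 3/2): the term is ∫ exp(-t/2)·t^(s-1)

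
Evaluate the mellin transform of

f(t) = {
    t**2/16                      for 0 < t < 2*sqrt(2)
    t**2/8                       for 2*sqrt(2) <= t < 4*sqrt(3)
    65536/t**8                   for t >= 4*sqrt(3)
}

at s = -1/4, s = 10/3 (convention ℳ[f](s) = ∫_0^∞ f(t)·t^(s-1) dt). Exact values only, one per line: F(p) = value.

F(-1/4) = 2**(5/8)*(-8019 + 16045*6**(7/8))/56133
F(10/3) = -3 + 13640*6**(2/3)/63

remove the common scale on t first: t**2/4 on [0, sqrt(2)); t**2/2 on [sqrt(2), 2*sqrt(3)); 256/t**8 on [2*sqrt(3), ∞)
the common scale on t comes off first: t**2 on [0, sqrt(2)/2); 2*t**2 on [sqrt(2)/2, sqrt(3)); t**(-8) on [sqrt(3), ∞)
the power substitution comes off first: t on [0, 1/2); 2*t on [1/2, 3); t**(-4) on [3, ∞)
linearity at 2*sqrt(2), 4*sqrt(3) turns ℳ[f](s) into 3 summed integrals
the [0, 2*sqrt(2)) slice contributes ∫ t**2/16·t^(s-1) dt
between 2*sqrt(2) and 4*sqrt(3) the integrand is t**2/8·t^(s-1)
over [4*sqrt(3), ∞), the kernel integral of 65536/t**8 enters the sum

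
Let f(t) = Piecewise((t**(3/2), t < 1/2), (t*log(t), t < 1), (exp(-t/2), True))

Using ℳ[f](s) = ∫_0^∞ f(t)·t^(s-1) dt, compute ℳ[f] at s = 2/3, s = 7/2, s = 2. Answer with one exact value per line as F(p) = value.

along the cuts 1/2, 1, ℳ[f](s) splits into 3 integrals
on [0, 1/2) integrate f = t**(3/2) against the kernel
[1/2, 1) adds the kernel integral of t*log(t)
on [1, ∞): add ∫ exp(-t/2)·t^(s-1) dt

F(2/3) = 2**(1/3)*(-234*2**(2/3) + 75*sqrt(2) + 117 + 195*log(2) + 1300*2**(1/3)*uppergamma(2/3, 1/2))/1300
F(7/2) = -559/12960 + sqrt(2)/648 + sqrt(2)*log(2)/144 + 15*sqrt(2)*sqrt(pi)*erfc(sqrt(2)/2) + 42*exp(-1/2)
F(2) = -7/72 + sqrt(2)/56 + log(2)/24 + 6*exp(-1/2)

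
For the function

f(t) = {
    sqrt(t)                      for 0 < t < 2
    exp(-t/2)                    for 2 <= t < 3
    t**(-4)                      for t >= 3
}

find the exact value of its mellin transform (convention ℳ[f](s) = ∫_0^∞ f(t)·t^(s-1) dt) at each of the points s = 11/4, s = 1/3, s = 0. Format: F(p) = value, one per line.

F(11/4) = -4*2**(3/4)*uppergamma(11/4, 3/2) + 4*3**(3/4)/45 + 32*2**(1/4)/13 + 4*2**(3/4)*uppergamma(11/4, 1)
F(1/3) = -2**(1/3)*uppergamma(1/3, 3/2) + 3**(1/3)/297 + 2**(1/3)*uppergamma(1/3, 1) + 6*2**(5/6)/5
F(0) = Ei(-3/2) + 1/324 - Ei(-1) + 2*sqrt(2)

f breaks at 2, 3 into 3 integrals to sum
on [0, 2) integrate f = sqrt(t) against the kernel
the [2, 3) slice contributes ∫ exp(-t/2)·t^(s-1) dt
∫ t**(-4)·t^(s-1) over [3, ∞)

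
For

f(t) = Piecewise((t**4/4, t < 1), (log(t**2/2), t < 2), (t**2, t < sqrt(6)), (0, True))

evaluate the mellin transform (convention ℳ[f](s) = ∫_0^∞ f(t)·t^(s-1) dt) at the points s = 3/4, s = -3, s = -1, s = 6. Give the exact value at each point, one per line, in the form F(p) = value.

remove the power substitution first: t**2/4 on [0, 1); log(t/2) on [1, 4); t on [4, 6)
the common scale on t comes off first: t**2 on [0, 1/2); log(t) on [1/2, 2); 2*t on [2, 3)
along the cuts 1, 2, ℳ[f](s) splits into 3 integrals
for t in [0, 1): the term is ∫ t**4/4·t^(s-1)
between 1 and 2 the integrand is log(t**2/2)·t^(s-1)
on [2, sqrt(6)) integrate f = t**2 against the kernel

F(3/4) = -496*2**(3/4)/99 + 4*log(2)/3 + 4*2**(3/4)*log(2)/3 + 617/171 + 24*6**(3/8)/11
F(-3) = -sqrt(6)/6 - 3*log(2)/8 + 17/18
F(-1) = -3*log(2)/2 - 11/12 + sqrt(6)
F(6) = 65*log(2)/6 + 5061/40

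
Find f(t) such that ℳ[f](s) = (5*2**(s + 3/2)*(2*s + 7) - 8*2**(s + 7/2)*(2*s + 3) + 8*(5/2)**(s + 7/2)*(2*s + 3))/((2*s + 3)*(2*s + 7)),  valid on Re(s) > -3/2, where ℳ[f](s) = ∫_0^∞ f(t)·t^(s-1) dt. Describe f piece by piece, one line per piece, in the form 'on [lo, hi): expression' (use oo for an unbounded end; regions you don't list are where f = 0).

on [0, 2): 5*t**(3/2)/2
on [2, 5/2): 4*t**(7/2)

summing 2 kernel integrals split by 2 yields ℳ[f](s)
between 0 and 2 the integrand is 5*t**(3/2)/2·t^(s-1)
segment 2 to 5/2 holds 4*t**(7/2); add its integral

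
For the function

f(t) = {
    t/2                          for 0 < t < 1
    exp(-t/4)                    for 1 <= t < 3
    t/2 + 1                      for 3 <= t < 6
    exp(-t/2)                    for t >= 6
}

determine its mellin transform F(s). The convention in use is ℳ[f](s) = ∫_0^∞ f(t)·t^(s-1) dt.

undo the common scale on t: t on [0, 1/2); exp(-t/2) on [1/2, 3/2); t + 1 on [3/2, 3); …
along the cuts 1, 3, 6, ℳ[f](s) splits into 4 integrals
between 0 and 1 the integrand is t/2·t^(s-1)
piece [1, 3): integrate exp(-t/4) against the kernel
∫ (t/2 + 1)·t^(s-1) over [3, 6)
between 6 and ∞ the integrand is exp(-t/2)·t^(s-1)

(2*2**s*s*(s + 1)*uppergamma(s, 3) - 5*3**s*s - 2*3**s + 2*4**s*s*(s + 1)*uppergamma(s, 1/4) - 2*4**s*s*(s + 1)*uppergamma(s, 3/4) + 8*6**s*s + 2*6**s + s)/(2*s*(s + 1))
  Re(s) > -1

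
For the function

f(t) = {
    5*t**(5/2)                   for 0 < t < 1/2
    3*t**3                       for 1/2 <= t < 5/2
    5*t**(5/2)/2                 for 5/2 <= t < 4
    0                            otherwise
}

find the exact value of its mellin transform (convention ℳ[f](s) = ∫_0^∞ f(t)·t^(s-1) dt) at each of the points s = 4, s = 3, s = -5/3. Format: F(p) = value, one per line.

slice at 1/2, 5/2, transform all 3 pieces, and sum them
segment [0, 1/2) carries 5*t**(5/2); integrate it
for t in [1/2, 5/2): the term is ∫ 3*t**3·t^(s-1)
over [5/2, 4), the kernel integral of 5*t**(5/2)/2 enters the sum

F(4) = -78125*sqrt(10)/1664 + 5*sqrt(2)/832 + 9936749/2912
F(3) = -15625*sqrt(10)/704 + 5*sqrt(2)/352 + 185323/176
F(-5/3) = -3*2**(1/6)*5**(5/6)/2 + 3*2**(1/6) + 45*2**(2/3)*5**(1/3)/16 + 87*2**(2/3)/16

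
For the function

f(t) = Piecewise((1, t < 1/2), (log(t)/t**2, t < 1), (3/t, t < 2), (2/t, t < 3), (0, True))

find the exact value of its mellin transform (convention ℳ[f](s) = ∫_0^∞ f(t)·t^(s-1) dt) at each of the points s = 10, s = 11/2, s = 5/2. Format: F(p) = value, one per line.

F(10) = log(2)/2048 + 3266548597/737280
F(11/2) = sqrt(2)*(-58080*sqrt(2) + 2772*log(2) + 553169 + 2794176*sqrt(6))/155232
F(5/2) = -6 + sqrt(2)*log(2) + 203*sqrt(2)/60 + 4*sqrt(3)

invert the shared t-power to get t on [0, 1/2); log(t)/t on [1/2, 1); 3 on [1, 2); …
slice at 1/2, 1, 2, transform all 4 pieces, and sum them
on [0, 1/2): add ∫ 1·t^(s-1) dt
over [1/2, 1), the kernel integral of log(t)/t**2 enters the sum
∫ over [1, 2) of 3/t·t^(s-1) joins the sum
[2, 3) adds the kernel integral of 2/t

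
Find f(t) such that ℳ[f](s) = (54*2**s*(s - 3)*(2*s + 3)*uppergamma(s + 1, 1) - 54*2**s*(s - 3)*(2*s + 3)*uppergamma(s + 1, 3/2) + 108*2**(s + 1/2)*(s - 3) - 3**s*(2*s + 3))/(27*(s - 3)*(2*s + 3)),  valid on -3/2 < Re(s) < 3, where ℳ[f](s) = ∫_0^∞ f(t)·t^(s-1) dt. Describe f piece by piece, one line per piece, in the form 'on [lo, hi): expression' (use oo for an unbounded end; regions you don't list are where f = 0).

on [0, 2): t**(3/2)
on [2, 3): t*exp(-t/2)
on [3, oo): t**(-3)

strip the shared t-power: sqrt(t) on [0, 2); exp(-t/2) on [2, 3); t**(-4) on [3, ∞)
the 3 pieces separated at 2, 3 each add one integral
on [0, 2): add ∫ t**(3/2)·t^(s-1) dt
the [2, 3) slice contributes ∫ t*exp(-t/2)·t^(s-1) dt
for t in [3, ∞): the term is ∫ t**(-3)·t^(s-1)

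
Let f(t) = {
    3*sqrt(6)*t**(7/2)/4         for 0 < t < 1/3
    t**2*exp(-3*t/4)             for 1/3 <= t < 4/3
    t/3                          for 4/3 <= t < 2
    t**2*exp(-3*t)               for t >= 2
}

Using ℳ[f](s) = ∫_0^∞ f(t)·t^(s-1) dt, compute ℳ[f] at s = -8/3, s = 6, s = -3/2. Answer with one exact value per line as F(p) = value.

remove the shared t-power first: 3*sqrt(6)*t**(3/2)/4 on [0, 1/3); exp(-3*t/4) on [1/3, 4/3); 1/(3*t) on [4/3, 2); …
peel off the common scale on t: t**(3/2) on [0, 1/2); exp(-t/2) on [1/2, 2); 1/(2*t) on [2, 3); …
slice at 1/3, 4/3, 2, transform all 4 pieces, and sum them
between 0 and 1/3 the integrand is 3*sqrt(6)*t**(7/2)/4·t^(s-1)
segment 1/3 to 4/3 holds t**2*exp(-3*t/4); add its integral
for t in [4/3, 2): the term is ∫ t/3·t^(s-1)
segment [2, ∞) carries t**2*exp(-3*t); integrate it

F(-8/3) = -6**(2/3)*uppergamma(-2/3, 1)/4 - 2**(1/3)/20 + 3**(2/3)*uppergamma(-2/3, 6) + 3*6**(2/3)/80 + 3*sqrt(2)*3**(2/3)/10 + 6**(2/3)*uppergamma(-2/3, 1/4)/4
F(6) = -897843200*exp(-1)/6561 + sqrt(2)/249318 + 168080*exp(-6)/729 + 263552/45927 + 424115444*exp(-1/4)/6561
F(-3/2) = sqrt(2)*(-8 - 8*sqrt(6)*sqrt(pi)*erfc(1) + 4*sqrt(6)*sqrt(pi)*erfc(sqrt(6)) + sqrt(3) + 4*sqrt(6) + 8*sqrt(6)*sqrt(pi)*erfc(1/2))/24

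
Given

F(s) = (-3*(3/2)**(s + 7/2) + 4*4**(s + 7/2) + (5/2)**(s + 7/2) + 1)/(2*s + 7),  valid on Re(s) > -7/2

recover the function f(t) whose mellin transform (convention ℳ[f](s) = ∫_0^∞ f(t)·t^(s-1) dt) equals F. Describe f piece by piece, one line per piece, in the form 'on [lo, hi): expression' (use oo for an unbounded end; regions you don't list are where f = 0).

on [0, 1): 3*t**(7/2)/2
on [1, 3/2): t**(7/2)
on [3/2, 5/2): 5*t**(7/2)/2
on [5/2, 4): 2*t**(7/2)

f breaks at 1, 3/2, 5/2 into 4 integrals to sum
on [0, 1) integrate f = 3*t**(7/2)/2 against the kernel
for t in [1, 3/2): the term is ∫ t**(7/2)·t^(s-1)
between 3/2 and 5/2 the integrand is 5*t**(7/2)/2·t^(s-1)
between 5/2 and 4 the integrand is 2*t**(7/2)·t^(s-1)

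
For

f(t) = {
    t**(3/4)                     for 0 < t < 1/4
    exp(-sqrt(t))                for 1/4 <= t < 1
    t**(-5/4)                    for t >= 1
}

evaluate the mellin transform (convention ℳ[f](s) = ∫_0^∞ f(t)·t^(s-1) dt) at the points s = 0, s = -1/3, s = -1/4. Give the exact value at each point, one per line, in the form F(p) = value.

peel off the power substitution: t**(3/2) on [0, 1/2); exp(-t) on [1/2, 1); t**(-5/2) on [1, ∞)
split f at 1/4, 1: ℳ[f](s) collects 3 kernel integrals
the [0, 1/4) slice contributes ∫ t**(3/4)·t^(s-1) dt
on [1/4, 1) integrate f = exp(-sqrt(t)) against the kernel
∫ t**(-5/4)·t^(s-1) over [1, ∞)

F(0) = 2*Ei(-1) + sqrt(2)/3 + 4/5 - 2*Ei(-1/2)
F(-1/3) = -2*uppergamma(-2/3, 1) + 12/19 + 2*uppergamma(-2/3, 1/2) + 6*2**(1/6)/5
F(-1/4) = -4*sqrt(pi)*erfc(sqrt(2)/2) - 4*exp(-1) + 4*sqrt(pi)*erfc(1) + 5/3 + 4*sqrt(2)*exp(-1/2)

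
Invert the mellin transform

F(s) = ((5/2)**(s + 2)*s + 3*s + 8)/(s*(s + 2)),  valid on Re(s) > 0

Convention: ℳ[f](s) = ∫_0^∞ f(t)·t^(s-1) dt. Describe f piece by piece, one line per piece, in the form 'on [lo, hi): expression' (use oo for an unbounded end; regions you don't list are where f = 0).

the 2 pieces separated at 1 each add one integral
over [0, 1), the kernel integral of 4 enters the sum
the [1, 5/2) slice contributes ∫ t**2·t^(s-1) dt

on [0, 1): 4
on [1, 5/2): t**2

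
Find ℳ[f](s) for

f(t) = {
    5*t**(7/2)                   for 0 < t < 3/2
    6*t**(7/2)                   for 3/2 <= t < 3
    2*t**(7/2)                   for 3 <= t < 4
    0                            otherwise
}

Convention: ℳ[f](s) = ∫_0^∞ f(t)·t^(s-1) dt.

along the cuts 3/2, 3, ℳ[f](s) splits into 3 integrals
segment 0 to 3/2 holds 5*t**(7/2); add its integral
on [3/2, 3) integrate f = 6*t**(7/2) against the kernel
[3, 4) adds the kernel integral of 2*t**(7/2)

2*(4*3**(s + 7/2) - (3/2)**(s + 7/2) + 2*4**(s + 7/2))/(2*s + 7)
  Re(s) > -7/2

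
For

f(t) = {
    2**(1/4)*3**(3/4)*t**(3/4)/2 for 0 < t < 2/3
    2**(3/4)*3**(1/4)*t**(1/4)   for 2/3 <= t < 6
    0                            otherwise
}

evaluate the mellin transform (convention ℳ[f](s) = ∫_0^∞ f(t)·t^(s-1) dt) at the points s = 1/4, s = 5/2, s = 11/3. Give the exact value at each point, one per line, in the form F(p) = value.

strip the common scale on t: t**(3/4) on [0, 1); 2*t**(1/4) on [1, 9)
undo the power substitution: t**(3/2) on [0, 1); 2*sqrt(t) on [1, 3)
summing 2 kernel integrals split by 2/3 yields ℳ[f](s)
[0, 2/3) adds the kernel integral of 2**(1/4)*3**(3/4)*t**(3/4)/2
on [2/3, 6) integrate f = 2**(3/4)*3**(1/4)*t**(1/4) against the kernel

F(1/4) = 3*2**(1/4)*3**(3/4)
F(5/2) = -80*sqrt(6)/1287 + 864*sqrt(2)/11
F(11/3) = 32*2**(2/3)*3**(1/3)*(-59 + 231822*3**(5/6))/67257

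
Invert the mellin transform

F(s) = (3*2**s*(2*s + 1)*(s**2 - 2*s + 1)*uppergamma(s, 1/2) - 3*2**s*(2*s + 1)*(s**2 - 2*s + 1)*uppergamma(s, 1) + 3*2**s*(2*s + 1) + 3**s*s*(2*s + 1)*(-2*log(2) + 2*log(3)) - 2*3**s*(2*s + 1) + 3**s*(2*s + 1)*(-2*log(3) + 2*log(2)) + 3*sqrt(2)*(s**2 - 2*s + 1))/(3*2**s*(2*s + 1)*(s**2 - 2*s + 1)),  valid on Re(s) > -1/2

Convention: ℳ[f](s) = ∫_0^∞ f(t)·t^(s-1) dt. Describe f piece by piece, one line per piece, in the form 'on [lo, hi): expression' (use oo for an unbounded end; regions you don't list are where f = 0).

on [0, 1/2): sqrt(t)
on [1/2, 1): exp(-t)
on [1, 3/2): log(t)/t

the 3 pieces separated at 1/2, 1 each add one integral
the [0, 1/2) slice contributes ∫ sqrt(t)·t^(s-1) dt
between 1/2 and 1 the integrand is exp(-t)·t^(s-1)
∫ log(t)/t·t^(s-1) over [1, 3/2)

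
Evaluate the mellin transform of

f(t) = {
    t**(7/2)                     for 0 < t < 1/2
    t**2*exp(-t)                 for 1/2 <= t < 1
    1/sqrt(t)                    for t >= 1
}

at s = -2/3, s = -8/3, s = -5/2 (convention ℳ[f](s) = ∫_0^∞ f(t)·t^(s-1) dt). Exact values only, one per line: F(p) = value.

F(-2/3) = -uppergamma(4/3, 1) + 3*2**(1/6)/68 + uppergamma(4/3, 1/2) + 6/7
F(-8/3) = -uppergamma(-2/3, 1) + 6/19 + uppergamma(-2/3, 1/2) + 3*2**(1/6)/5
F(-5/2) = -2*sqrt(pi)*erfc(sqrt(2)/2) - 2*exp(-1) + 2*sqrt(pi)*erfc(1) + 5/6 + 2*sqrt(2)*exp(-1/2)

the shared t-power comes off first: t**(3/2) on [0, 1/2); exp(-t) on [1/2, 1); t**(-5/2) on [1, ∞)
linearity at 1/2, 1 turns ℳ[f](s) into 3 summed integrals
segment 0 to 1/2 holds t**(7/2); add its integral
the [1/2, 1) slice contributes ∫ t**2*exp(-t)·t^(s-1) dt
∫ 1/sqrt(t)·t^(s-1) over [1, ∞)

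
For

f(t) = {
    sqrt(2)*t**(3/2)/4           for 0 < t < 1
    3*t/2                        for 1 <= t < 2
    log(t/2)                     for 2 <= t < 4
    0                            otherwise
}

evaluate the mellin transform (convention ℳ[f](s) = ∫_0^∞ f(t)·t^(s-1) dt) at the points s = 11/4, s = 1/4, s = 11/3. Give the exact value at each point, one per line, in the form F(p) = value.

invert the common scale on t to get t**(3/2) on [0, 1/2); 3*t on [1/2, 1); log(t) on [1, 2)
summing 3 kernel integrals split by 1, 2 yields ℳ[f](s)
between 0 and 1 the integrand is sqrt(2)*t**(3/2)/4·t^(s-1)
segment 1 to 2 holds 3*t/2; add its integral
for t in [2, 4): the term is ∫ log(t/2)·t^(s-1)

F(11/4) = -8583*sqrt(2)/2057 - 2/5 + 2256*2**(3/4)/605 + 128*sqrt(2)*log(2)/11
F(1/4) = -111*sqrt(2)/7 - 6/5 + 4*sqrt(2)*log(2) + 92*2**(1/4)/5
F(11/3) = -1152*2**(1/3)/121 - 9/28 + 3*sqrt(2)/62 + 4860*2**(2/3)/847 + 384*2**(1/3)*log(2)/11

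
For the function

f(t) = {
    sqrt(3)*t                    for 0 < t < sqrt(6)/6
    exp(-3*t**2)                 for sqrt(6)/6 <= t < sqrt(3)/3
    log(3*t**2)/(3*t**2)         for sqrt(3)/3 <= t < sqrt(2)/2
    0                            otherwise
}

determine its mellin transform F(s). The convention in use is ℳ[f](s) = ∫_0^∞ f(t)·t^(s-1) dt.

remove the power substitution first: sqrt(3)*sqrt(t) on [0, 1/6); exp(-3*t) on [1/6, 1/3); log(3*t)/(3*t) on [1/3, 1/2)
reversing the common scale on t: sqrt(t) on [0, 1/2); exp(-t) on [1/2, 1); log(t)/t on [1, 3/2)
cuts at sqrt(6)/6, sqrt(3)/3: linearity sums the 3 kernel integrals
over [0, sqrt(6)/6), the kernel integral of sqrt(3)*t enters the sum
between sqrt(6)/6 and sqrt(3)/3 the integrand is exp(-3*t**2)·t^(s-1)
on [sqrt(3)/3, sqrt(2)/2) integrate f = log(3*t**2)/(3*t**2) against the kernel

(sqrt(6)/6)**s*(3*2**(s/2)*(s + 1)*(s**2 - 4*s + 4)*uppergamma(s/2, 1/2) - 3*2**(s/2)*(s + 1)*(s**2 - 4*s + 4)*uppergamma(s/2, 1) + 12*2**(s/2)*(s + 1) + 3**(s/2)*s*(s + 1)*(-4*log(2) + 4*log(3)) - 8*3**(s/2)*(s + 1) + 3**(s/2)*(s + 1)*(-8*log(3) + 8*log(2)) + 3*sqrt(2)*(s**2 - 4*s + 4))/(6*(s + 1)*(s**2 - 4*s + 4))
  Re(s) > -1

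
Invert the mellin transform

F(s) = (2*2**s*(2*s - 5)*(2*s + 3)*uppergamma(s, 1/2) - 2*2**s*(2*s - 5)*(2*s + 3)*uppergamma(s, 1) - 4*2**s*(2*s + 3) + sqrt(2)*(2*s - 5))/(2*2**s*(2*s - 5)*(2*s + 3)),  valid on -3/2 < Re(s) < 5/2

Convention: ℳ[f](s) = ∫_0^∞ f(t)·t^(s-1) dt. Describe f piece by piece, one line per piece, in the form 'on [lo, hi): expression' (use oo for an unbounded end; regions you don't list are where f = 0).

on [0, 1/2): t**(3/2)
on [1/2, 1): exp(-t)
on [1, oo): t**(-5/2)

split f at 1/2, 1: ℳ[f](s) collects 3 kernel integrals
segment [0, 1/2) carries t**(3/2); integrate it
between 1/2 and 1 the integrand is exp(-t)·t^(s-1)
between 1 and ∞ the integrand is t**(-5/2)·t^(s-1)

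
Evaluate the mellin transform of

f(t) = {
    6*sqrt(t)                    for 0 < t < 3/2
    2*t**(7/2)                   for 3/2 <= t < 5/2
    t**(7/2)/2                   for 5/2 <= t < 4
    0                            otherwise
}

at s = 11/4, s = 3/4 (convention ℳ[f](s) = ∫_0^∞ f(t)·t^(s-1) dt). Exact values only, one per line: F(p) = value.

integrate the 3 segments split at 3/2, 5/2, then add the results
on [0, 3/2) integrate f = 6*sqrt(t) against the kernel
∫ 2*t**(7/2)·t^(s-1) over [3/2, 5/2)
on [5/2, 4): add ∫ t**(7/2)/2·t^(s-1) dt

F(11/4) = 6723*2**(3/4)*3**(1/4)/5200 + 1875*2**(3/4)*5**(1/4)/64 + 8192*sqrt(2)/25
F(3/4) = 819*2**(3/4)*3**(1/4)/340 + 1875*2**(3/4)*5**(1/4)/272 + 512*sqrt(2)/17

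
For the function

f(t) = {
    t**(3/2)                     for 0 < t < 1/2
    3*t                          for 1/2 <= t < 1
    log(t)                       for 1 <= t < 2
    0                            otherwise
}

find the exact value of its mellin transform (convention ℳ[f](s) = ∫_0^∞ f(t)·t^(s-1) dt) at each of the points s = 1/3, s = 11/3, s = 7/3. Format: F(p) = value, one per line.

F(1/3) = -9*2**(1/3) - 9*2**(2/3)/16 + 3*2**(1/6)/22 + 3*2**(1/3)*log(2) + 45/4
F(11/3) = -72*2**(2/3)/121 - 9*2**(1/3)/448 + 3*2**(5/6)/992 + 1215/1694 + 24*2**(2/3)*log(2)/11
F(7/3) = -36*2**(1/3)/49 - 9*2**(2/3)/160 + 3*2**(1/6)/184 + 531/490 + 12*2**(1/3)*log(2)/7

split f at 1/2, 1: ℳ[f](s) collects 3 kernel integrals
the [0, 1/2) slice contributes ∫ t**(3/2)·t^(s-1) dt
[1/2, 1) adds the kernel integral of 3*t
for t in [1, 2): the term is ∫ log(t)·t^(s-1)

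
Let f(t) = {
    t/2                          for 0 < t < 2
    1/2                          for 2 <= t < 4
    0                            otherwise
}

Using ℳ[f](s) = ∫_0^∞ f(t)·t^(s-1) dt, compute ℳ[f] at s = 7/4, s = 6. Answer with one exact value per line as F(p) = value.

peel off the common scale on t: t on [0, 1); 1/2 on [1, 2)
integrate the 2 segments split at 2, then add the results
for t in [0, 2): the term is ∫ t/2·t^(s-1)
∫ 1/2·t^(s-1) over [2, 4)

F(7/4) = 12*2**(3/4)/77 + 16*sqrt(2)/7
F(6) = 2416/7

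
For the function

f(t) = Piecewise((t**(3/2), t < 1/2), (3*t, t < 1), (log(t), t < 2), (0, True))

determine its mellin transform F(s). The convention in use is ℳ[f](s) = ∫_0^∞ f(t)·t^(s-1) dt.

breakpoints 1/2, 1: one integral from each of the 3 segments
on [0, 1/2): add ∫ t**(3/2)·t^(s-1) dt
on [1/2, 1) integrate f = 3*t against the kernel
∫ log(t)·t^(s-1) over [1, 2)

(-2*2**(2*s)*(s + 1)*(2*s + 3) + 6*2**s*s**2*(2*s + 3) + 2*2**s*(s + 1)*(2*s + 3) + 4**s*s*(s + 1)*(2*s + 3)*log(4) + sqrt(2)*s**2*(s + 1) - 3*s**2*(2*s + 3))/(2*2**s*s**2*(s + 1)*(2*s + 3))
  Re(s) > -3/2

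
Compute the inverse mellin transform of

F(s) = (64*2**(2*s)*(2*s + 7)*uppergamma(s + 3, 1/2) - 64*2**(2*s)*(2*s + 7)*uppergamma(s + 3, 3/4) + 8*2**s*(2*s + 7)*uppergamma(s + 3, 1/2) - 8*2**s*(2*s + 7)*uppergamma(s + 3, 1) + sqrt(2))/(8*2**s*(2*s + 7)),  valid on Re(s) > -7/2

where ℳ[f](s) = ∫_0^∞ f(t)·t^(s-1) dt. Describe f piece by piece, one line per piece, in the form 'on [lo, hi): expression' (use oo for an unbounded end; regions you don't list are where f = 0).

on [0, 1/2): t**(7/2)
on [1/2, 1): t**3*exp(-t)
on [1, 3/2): t**3*exp(-t/2)

strip the shared t-power: t**(3/2) on [0, 1/2); t*exp(-t) on [1/2, 1); t*exp(-t/2) on [1, 3/2)
remove the shared t-power first: sqrt(t) on [0, 1/2); exp(-t) on [1/2, 1); exp(-t/2) on [1, 3/2)
breakpoints 1/2, 1: one integral from each of the 3 segments
segment [0, 1/2) carries t**(7/2); integrate it
segment [1/2, 1) carries t**3*exp(-t); integrate it
∫ over [1, 3/2) of t**3*exp(-t/2)·t^(s-1) joins the sum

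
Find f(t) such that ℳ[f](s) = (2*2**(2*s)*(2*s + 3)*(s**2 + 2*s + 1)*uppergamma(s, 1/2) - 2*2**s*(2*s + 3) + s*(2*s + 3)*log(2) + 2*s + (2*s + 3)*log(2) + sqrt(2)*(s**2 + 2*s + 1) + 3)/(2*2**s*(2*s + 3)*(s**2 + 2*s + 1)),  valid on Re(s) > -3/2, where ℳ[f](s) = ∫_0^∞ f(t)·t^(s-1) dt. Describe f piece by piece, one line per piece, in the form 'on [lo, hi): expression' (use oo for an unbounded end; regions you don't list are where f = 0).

on [0, 1/2): t**(3/2)
on [1/2, 1): t*log(t)
on [1, oo): exp(-t/2)

linearity at 1/2, 1 turns ℳ[f](s) into 3 summed integrals
on [0, 1/2) integrate f = t**(3/2) against the kernel
the [1/2, 1) slice contributes ∫ t*log(t)·t^(s-1) dt
piece [1, ∞): integrate exp(-t/2) against the kernel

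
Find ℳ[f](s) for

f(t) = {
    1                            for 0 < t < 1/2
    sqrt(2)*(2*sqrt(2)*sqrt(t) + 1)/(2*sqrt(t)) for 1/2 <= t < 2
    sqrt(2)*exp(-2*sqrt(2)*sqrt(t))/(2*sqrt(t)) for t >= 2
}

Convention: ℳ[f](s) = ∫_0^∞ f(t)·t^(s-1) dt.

2**(-5*s - 1)*(2**(2*s + 3)*s*(2*s - 1)*uppergamma(2*s - 1, 4) - 2**(4*s + 1) + 2**(4*s + 2)*(1 - 2*s) + 64**s*(10*s - 5) + 64**s)/(s*(2*s - 1))
  Re(s) > 0

remove the common scale on t first: 1 on [0, 1); (2*sqrt(t) + 1)/sqrt(t) on [1, 4); exp(-2*sqrt(t))/sqrt(t) on [4, ∞)
peel off the power substitution: 1 on [0, 1); (2*t + 1)/t on [1, 2); exp(-2*t)/t on [2, ∞)
the shared t-power comes off first: t on [0, 1); 2*t + 1 on [1, 2); exp(-2*t) on [2, ∞)
along the cuts 1/2, 2, ℳ[f](s) splits into 3 integrals
on [0, 1/2) integrate f = 1 against the kernel
segment 1/2 to 2 holds sqrt(2)*(2*sqrt(2)*sqrt(t) + 1)/(2*sqrt(t)); add its integral
for t in [2, ∞): the term is ∫ sqrt(2)*exp(-2*sqrt(2)*sqrt(t))/(2*sqrt(t))·t^(s-1)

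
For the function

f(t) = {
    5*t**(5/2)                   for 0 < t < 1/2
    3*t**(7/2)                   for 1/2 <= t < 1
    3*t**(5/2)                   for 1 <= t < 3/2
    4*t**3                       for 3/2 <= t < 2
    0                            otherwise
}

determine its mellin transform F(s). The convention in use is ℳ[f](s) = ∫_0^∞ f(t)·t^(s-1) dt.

2*(-3*2**(-s - 7/2)*(s + 3)*(2*s + 5) + 5*2**(-s - 5/2)*(s + 3)*(2*s + 7) + 2*2**(s + 3)*(2*s + 5)*(2*s + 7) + 3*(3/2)**(s + 5/2)*(s + 3)*(2*s + 7) - 2*(3/2)**(s + 3)*(2*s + 5)*(2*s + 7) + 3*(s + 3)*(2*s + 5) - 3*(s + 3)*(2*s + 7))/((s + 3)*(2*s + 5)*(2*s + 7))
  Re(s) > -5/2

the 4 pieces separated at 1/2, 1, 3/2 each add one integral
∫ 5*t**(5/2)·t^(s-1) over [0, 1/2)
∫ 3*t**(7/2)·t^(s-1) over [1/2, 1)
between 1 and 3/2 the integrand is 3*t**(5/2)·t^(s-1)
the [3/2, 2) slice contributes ∫ 4*t**3·t^(s-1) dt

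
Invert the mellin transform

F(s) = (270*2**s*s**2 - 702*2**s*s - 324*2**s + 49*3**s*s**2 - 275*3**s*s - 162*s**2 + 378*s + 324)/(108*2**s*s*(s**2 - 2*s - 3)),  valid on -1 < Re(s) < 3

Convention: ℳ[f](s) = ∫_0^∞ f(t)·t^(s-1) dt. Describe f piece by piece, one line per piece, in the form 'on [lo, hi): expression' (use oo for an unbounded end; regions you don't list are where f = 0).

f breaks at 1/2, 1, 3/2 into 4 integrals to sum
piece [0, 1/2): integrate t against the kernel
segment [1/2, 1) carries (2*t + 1); integrate it
the [1, 3/2) slice contributes ∫ t/2·t^(s-1) dt
the [3/2, ∞) slice contributes ∫ t**(-3)·t^(s-1) dt

on [0, 1/2): t
on [1/2, 1): 2*t + 1
on [1, 3/2): t/2
on [3/2, oo): t**(-3)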